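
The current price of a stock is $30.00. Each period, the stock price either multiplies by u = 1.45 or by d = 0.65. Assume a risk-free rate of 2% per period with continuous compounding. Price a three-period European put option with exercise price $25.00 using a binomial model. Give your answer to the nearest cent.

$4.95

Risk-neutral probability p = (e^0.02 − 0.65)/(1.45 − 0.65) = 0.3702/0.8000 = 0.4628
Terminal stock prices: S_uuu = 91.46, S_uud = 41, S_udd = 18.38, S_ddd = 8.239
Terminal payoffs (K − S): max(-66.46, 0) = 0, max(-16, 0) = 0, max(6.621, 0) = 6.621, max(16.76, 0) = 16.76
Node uu (S = 63.08): V_uu = e^(−0.02)·[0.4628·0.0000 + 0.5372·0.0000] = 0.0000
Node ud (S = 28.28): V_ud = e^(−0.02)·[0.4628·0.0000 + 0.5372·6.6212] = 3.4868
Node dd (S = 12.68): V_dd = e^(−0.02)·[0.4628·6.6212 + 0.5372·16.7613] = 11.8300
Node u (S = 43.5): V_u = e^(−0.02)·[0.4628·0.0000 + 0.5372·3.4868] = 1.8362
Node d (S = 19.5): V_d = e^(−0.02)·[0.4628·3.4868 + 0.5372·11.8300] = 7.8114
Node 0 (S = 30): V_0 = e^(−0.02)·[0.4628·1.8362 + 0.5372·7.8114] = 4.9464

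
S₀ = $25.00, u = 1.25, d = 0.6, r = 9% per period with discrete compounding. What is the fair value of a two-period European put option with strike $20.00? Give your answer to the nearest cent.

Risk-neutral probability p = (1 + 0.09 − 0.6)/(1.25 − 0.6) = 0.4900/0.6500 = 0.7538
Terminal stock prices: S_uu = 39.06, S_ud = 18.75, S_dd = 9
Terminal payoffs (K − S): max(-19.06, 0) = 0, max(1.25, 0) = 1.25, max(11, 0) = 11
Node u (S = 31.25): V_u = 1/1.09·[0.7538·0.0000 + 0.2462·1.2500] = 0.2823
Node d (S = 15): V_d = 1/1.09·[0.7538·1.2500 + 0.2462·11.0000] = 3.3486
Node 0 (S = 25): V_0 = 1/1.09·[0.7538·0.2823 + 0.2462·3.3486] = 0.9514

$0.95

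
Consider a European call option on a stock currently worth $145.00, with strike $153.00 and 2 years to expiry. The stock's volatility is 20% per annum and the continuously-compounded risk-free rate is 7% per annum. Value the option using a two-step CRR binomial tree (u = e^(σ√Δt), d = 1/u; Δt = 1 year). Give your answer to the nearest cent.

$21.86

CRR parameters: u = e^(σ√Δt) = e^(0.2·√1) = 1.2214, d = 1/u = 0.8187
Per-period rate: rΔt = 0.07·1 = 0.07, so R = e^0.07 = 1.0725
Risk-neutral probability p = (e^0.07 − 0.8187)/(1.2214 − 0.8187) = 0.2538/0.4027 = 0.6302
Terminal stock prices: S_uu = 216.3, S_ud = 145, S_dd = 97.2
Terminal payoffs (S − K): max(63.31, 0) = 63.31, max(-8, 0) = 0, max(-55.8, 0) = 0
Node u (S = 177.1): V_u = e^(−0.07)·[0.6302·63.3146 + 0.3698·0.0000] = 37.2053
Node d (S = 118.7): V_d = e^(−0.07)·[0.6302·0.0000 + 0.3698·0.0000] = 0.0000
Node 0 (S = 145): V_0 = e^(−0.07)·[0.6302·37.2053 + 0.3698·0.0000] = 21.8628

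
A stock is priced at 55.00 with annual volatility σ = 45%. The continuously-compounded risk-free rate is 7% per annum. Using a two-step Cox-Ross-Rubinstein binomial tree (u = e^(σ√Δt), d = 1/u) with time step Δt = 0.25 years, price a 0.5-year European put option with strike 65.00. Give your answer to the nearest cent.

CRR parameters: u = e^(σ√Δt) = e^(0.45·√0.25) = 1.2523, d = 1/u = 0.7985
Per-period rate: rΔt = 0.07·0.25 = 0.0175, so R = e^0.0175 = 1.0177
Risk-neutral probability p = (e^0.0175 − 0.7985)/(1.2523 − 0.7985) = 0.2191/0.4538 = 0.4829
Terminal stock prices: S_uu = 86.26, S_ud = 55, S_dd = 35.07
Terminal payoffs (K − S): max(-21.26, 0) = 0, max(10, 0) = 10, max(29.93, 0) = 29.93
Node u (S = 68.88): V_u = e^(−0.0175)·[0.4829·0.0000 + 0.5171·10.0000] = 5.0814
Node d (S = 43.92): V_d = e^(−0.0175)·[0.4829·10.0000 + 0.5171·29.9305] = 19.9540
Node 0 (S = 55): V_0 = e^(−0.0175)·[0.4829·5.0814 + 0.5171·19.9540] = 12.5506

12.55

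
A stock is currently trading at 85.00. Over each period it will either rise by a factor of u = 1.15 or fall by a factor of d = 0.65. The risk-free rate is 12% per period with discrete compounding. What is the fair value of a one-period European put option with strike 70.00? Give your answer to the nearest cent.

Risk-neutral probability p = (1 + 0.12 − 0.65)/(1.15 − 0.65) = 0.4700/0.5000 = 0.9400
Terminal stock prices: S_u = 97.75, S_d = 55.25
Terminal payoffs (K − S): max(-27.75, 0) = 0, max(14.75, 0) = 14.75
Node 0 (S = 85): V_0 = 1/1.12·[0.9400·0.0000 + 0.0600·14.7500] = 0.7902

0.79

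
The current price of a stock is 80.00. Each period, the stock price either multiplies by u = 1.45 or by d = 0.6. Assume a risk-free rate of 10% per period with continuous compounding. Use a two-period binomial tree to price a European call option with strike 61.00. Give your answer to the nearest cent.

34.40

Risk-neutral probability p = (e^0.1 − 0.6)/(1.45 − 0.6) = 0.5052/0.8500 = 0.5943
Terminal stock prices: S_uu = 168.2, S_ud = 69.6, S_dd = 28.8
Terminal payoffs (S − K): max(107.2, 0) = 107.2, max(8.6, 0) = 8.6, max(-32.2, 0) = 0
Node u (S = 116): V_u = e^(−0.1)·[0.5943·107.2000 + 0.4057·8.6000] = 60.8049
Node d (S = 48): V_d = e^(−0.1)·[0.5943·8.6000 + 0.4057·0.0000] = 4.6248
Node 0 (S = 80): V_0 = e^(−0.1)·[0.5943·60.8049 + 0.4057·4.6248] = 34.3962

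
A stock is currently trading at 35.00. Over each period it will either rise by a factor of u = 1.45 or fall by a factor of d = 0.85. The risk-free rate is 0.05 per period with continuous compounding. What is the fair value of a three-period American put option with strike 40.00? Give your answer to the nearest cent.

6.90

Risk-neutral probability p = (e^0.05 − 0.85)/(1.45 − 0.85) = 0.2013/0.6000 = 0.3355
Terminal stock prices: S_uuu = 106.7, S_uud = 62.55, S_udd = 36.67, S_ddd = 21.49
Terminal payoffs (K − S): max(-66.7, 0) = 0, max(-22.55, 0) = 0, max(3.333, 0) = 3.333, max(18.51, 0) = 18.51
Node uu (S = 73.59): continuation = e^(−0.05)·[0.3355·0.0000 + 0.6645·0.0000] = 0.0000; exercise value = 0.0000 ≤ continuation, so V_uu = 0.0000
Node ud (S = 43.14): continuation = e^(−0.05)·[0.3355·0.0000 + 0.6645·3.3331] = 2.1070; exercise value = 0.0000 ≤ continuation, so V_ud = 2.1070
Node dd (S = 25.29): continuation = e^(−0.05)·[0.3355·3.3331 + 0.6645·18.5056] = 12.7617; exercise value = 14.7125 > continuation, so V_dd = 14.7125 (exercise)
Node u (S = 50.75): continuation = e^(−0.05)·[0.3355·0.0000 + 0.6645·2.1070] = 1.3319; exercise value = 0.0000 ≤ continuation, so V_u = 1.3319
Node d (S = 29.75): continuation = e^(−0.05)·[0.3355·2.1070 + 0.6645·14.7125] = 9.9727; exercise value = 10.2500 > continuation, so V_d = 10.2500 (exercise)
Node 0 (S = 35): continuation = e^(−0.05)·[0.3355·1.3319 + 0.6645·10.2500] = 6.9044; exercise value = 5.0000 ≤ continuation, so V_0 = 6.9044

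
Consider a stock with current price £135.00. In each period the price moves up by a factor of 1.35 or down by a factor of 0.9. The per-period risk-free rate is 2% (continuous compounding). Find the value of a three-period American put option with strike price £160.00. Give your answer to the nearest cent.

£29.48

Risk-neutral probability p = (e^0.02 − 0.9)/(1.35 − 0.9) = 0.1202/0.4500 = 0.2671
Terminal stock prices: S_uuu = 332.2, S_uud = 221.4, S_udd = 147.6, S_ddd = 98.42
Terminal payoffs (K − S): max(-172.2, 0) = 0, max(-61.43, 0) = 0, max(12.38, 0) = 12.38, max(61.58, 0) = 61.58
Node uu (S = 246): continuation = e^(−0.02)·[0.2671·0.0000 + 0.7329·0.0000] = 0.0000; exercise value = 0.0000 ≤ continuation, so V_uu = 0.0000
Node ud (S = 164): continuation = e^(−0.02)·[0.2671·0.0000 + 0.7329·12.3775] = 8.8917; exercise value = 0.0000 ≤ continuation, so V_ud = 8.8917
Node dd (S = 109.4): continuation = e^(−0.02)·[0.2671·12.3775 + 0.7329·61.5850] = 47.4818; exercise value = 50.6500 > continuation, so V_dd = 50.6500 (exercise)
Node u (S = 182.2): continuation = e^(−0.02)·[0.2671·0.0000 + 0.7329·8.8917] = 6.3875; exercise value = 0.0000 ≤ continuation, so V_u = 6.3875
Node d (S = 121.5): continuation = e^(−0.02)·[0.2671·8.8917 + 0.7329·50.6500] = 38.7137; exercise value = 38.5000 ≤ continuation, so V_d = 38.7137
Node 0 (S = 135): continuation = e^(−0.02)·[0.2671·6.3875 + 0.7329·38.7137] = 29.4833; exercise value = 25.0000 ≤ continuation, so V_0 = 29.4833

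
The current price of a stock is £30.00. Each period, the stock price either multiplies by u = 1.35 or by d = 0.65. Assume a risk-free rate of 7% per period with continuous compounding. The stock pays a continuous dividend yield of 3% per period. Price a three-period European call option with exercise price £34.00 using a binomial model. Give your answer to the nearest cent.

£6.13

Per-period risk-free factor R = e^0.07 = 1.0725; dividend-adjusted growth = e^(0.07−0.03) = 1.0408.
Risk-neutral probability p = (1.0408 − 0.65)/(1.35 − 0.65) = 0.3908/0.7000 = 0.5583
Terminal stock prices: S_uuu = 73.81, S_uud = 35.54, S_udd = 17.11, S_ddd = 8.239
Terminal payoffs (S − K): max(39.81, 0) = 39.81, max(1.539, 0) = 1.539, max(-16.89, 0) = 0, max(-25.76, 0) = 0
Node uu (S = 54.68): V_uu = e^(−0.07)·[0.5583·39.8113 + 0.4417·1.5388] = 21.3577
Node ud (S = 26.32): V_ud = e^(−0.07)·[0.5583·1.5388 + 0.4417·0.0000] = 0.8010
Node dd (S = 12.68): V_dd = e^(−0.07)·[0.5583·0.0000 + 0.4417·0.0000] = 0.0000
Node u (S = 40.5): V_u = e^(−0.07)·[0.5583·21.3577 + 0.4417·0.8010] = 11.4478
Node d (S = 19.5): V_d = e^(−0.07)·[0.5583·0.8010 + 0.4417·0.0000] = 0.4170
Node 0 (S = 30): V_0 = e^(−0.07)·[0.5583·11.4478 + 0.4417·0.4170] = 6.1309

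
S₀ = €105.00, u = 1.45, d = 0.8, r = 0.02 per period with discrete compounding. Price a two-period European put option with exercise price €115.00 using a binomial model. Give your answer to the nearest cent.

€20.11

Risk-neutral probability p = (1 + 0.02 − 0.8)/(1.45 − 0.8) = 0.2200/0.6500 = 0.3385
Terminal stock prices: S_uu = 220.8, S_ud = 121.8, S_dd = 67.2
Terminal payoffs (K − S): max(-105.8, 0) = 0, max(-6.8, 0) = 0, max(47.8, 0) = 47.8
Node u (S = 152.2): V_u = 1/1.02·[0.3385·0.0000 + 0.6615·0.0000] = 0.0000
Node d (S = 84): V_d = 1/1.02·[0.3385·0.0000 + 0.6615·47.8000] = 31.0015
Node 0 (S = 105): V_0 = 1/1.02·[0.3385·0.0000 + 0.6615·31.0015] = 20.1066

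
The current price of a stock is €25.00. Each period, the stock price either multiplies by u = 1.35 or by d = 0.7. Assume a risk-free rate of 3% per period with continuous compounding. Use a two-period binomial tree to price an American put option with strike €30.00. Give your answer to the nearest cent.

€7.46

Risk-neutral probability p = (e^0.03 − 0.7)/(1.35 − 0.7) = 0.3305/0.6500 = 0.5084
Terminal stock prices: S_uu = 45.56, S_ud = 23.62, S_dd = 12.25
Terminal payoffs (K − S): max(-15.56, 0) = 0, max(6.375, 0) = 6.375, max(17.75, 0) = 17.75
Node u (S = 33.75): continuation = e^(−0.03)·[0.5084·0.0000 + 0.4916·6.3750] = 3.0414; exercise value = 0.0000 ≤ continuation, so V_u = 3.0414
Node d (S = 17.5): continuation = e^(−0.03)·[0.5084·6.3750 + 0.4916·17.7500] = 11.6134; exercise value = 12.5000 > continuation, so V_d = 12.5000 (exercise)
Node 0 (S = 25): continuation = e^(−0.03)·[0.5084·3.0414 + 0.4916·12.5000] = 7.4640; exercise value = 5.0000 ≤ continuation, so V_0 = 7.4640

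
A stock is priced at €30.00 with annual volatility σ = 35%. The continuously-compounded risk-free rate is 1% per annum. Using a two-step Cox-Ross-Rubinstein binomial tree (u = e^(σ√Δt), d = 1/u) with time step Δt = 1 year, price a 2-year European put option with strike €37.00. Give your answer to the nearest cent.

€10.46

CRR parameters: u = e^(σ√Δt) = e^(0.35·√1) = 1.4191, d = 1/u = 0.7047
Per-period rate: rΔt = 0.01·1 = 0.01, so R = e^0.01 = 1.0101
Risk-neutral probability p = (e^0.01 − 0.7047)/(1.4191 − 0.7047) = 0.3054/0.7144 = 0.4275
Terminal stock prices: S_uu = 60.41, S_ud = 30, S_dd = 14.9
Terminal payoffs (K − S): max(-23.41, 0) = 0, max(7, 0) = 7, max(22.1, 0) = 22.1
Node u (S = 42.57): V_u = e^(−0.01)·[0.4275·0.0000 + 0.5725·7.0000] = 3.9680
Node d (S = 21.14): V_d = e^(−0.01)·[0.4275·7.0000 + 0.5725·22.1024] = 15.4912
Node 0 (S = 30): V_0 = e^(−0.01)·[0.4275·3.9680 + 0.5725·15.4912] = 10.4605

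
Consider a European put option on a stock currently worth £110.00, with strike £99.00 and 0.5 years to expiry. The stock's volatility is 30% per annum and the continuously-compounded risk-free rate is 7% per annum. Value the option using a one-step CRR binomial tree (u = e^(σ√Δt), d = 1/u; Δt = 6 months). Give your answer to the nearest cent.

£4.55

CRR parameters: u = e^(σ√Δt) = e^(0.3·√0.5) = 1.2363, d = 1/u = 0.8089
Per-period rate: rΔt = 0.07·0.5 = 0.035, so R = e^0.035 = 1.0356
Risk-neutral probability p = (e^0.035 − 0.8089)/(1.2363 − 0.8089) = 0.2268/0.4275 = 0.5305
Terminal stock prices: S_u = 136, S_d = 88.97
Terminal payoffs (K − S): max(-36.99, 0) = 0, max(10.03, 0) = 10.03
Node 0 (S = 110): V_0 = e^(−0.035)·[0.5305·0.0000 + 0.4695·10.0256] = 4.5452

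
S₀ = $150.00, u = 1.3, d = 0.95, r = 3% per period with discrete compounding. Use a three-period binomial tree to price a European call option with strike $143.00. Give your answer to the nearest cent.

$25.18

Risk-neutral probability p = (1 + 0.03 − 0.95)/(1.3 − 0.95) = 0.0800/0.3500 = 0.2286
Terminal stock prices: S_uuu = 329.6, S_uud = 240.8, S_udd = 176, S_ddd = 128.6
Terminal payoffs (S − K): max(186.6, 0) = 186.6, max(97.83, 0) = 97.83, max(32.99, 0) = 32.99, max(-14.39, 0) = 0
Node uu (S = 253.5): V_uu = 1/1.03·[0.2286·186.5500 + 0.7714·97.8250] = 114.6650
Node ud (S = 185.2): V_ud = 1/1.03·[0.2286·97.8250 + 0.7714·32.9875] = 46.4150
Node dd (S = 135.4): V_dd = 1/1.03·[0.2286·32.9875 + 0.7714·0.0000] = 7.3204
Node u (S = 195): V_u = 1/1.03·[0.2286·114.6650 + 0.7714·46.4150] = 60.2088
Node d (S = 142.5): V_d = 1/1.03·[0.2286·46.4150 + 0.7714·7.3204] = 15.7828
Node 0 (S = 150): V_0 = 1/1.03·[0.2286·60.2088 + 0.7714·15.7828] = 25.1819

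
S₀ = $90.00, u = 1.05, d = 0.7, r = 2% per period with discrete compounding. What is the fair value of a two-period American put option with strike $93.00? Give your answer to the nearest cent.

$4.54

Risk-neutral probability p = (1 + 0.02 − 0.7)/(1.05 − 0.7) = 0.3200/0.3500 = 0.9143
Terminal stock prices: S_uu = 99.23, S_ud = 66.15, S_dd = 44.1
Terminal payoffs (K − S): max(-6.225, 0) = 0, max(26.85, 0) = 26.85, max(48.9, 0) = 48.9
Node u (S = 94.5): continuation = 1/1.02·[0.9143·0.0000 + 0.0857·26.8500] = 2.2563; exercise value = 0.0000 ≤ continuation, so V_u = 2.2563
Node d (S = 63): continuation = 1/1.02·[0.9143·26.8500 + 0.0857·48.9000] = 28.1765; exercise value = 30.0000 > continuation, so V_d = 30.0000 (exercise)
Node 0 (S = 90): continuation = 1/1.02·[0.9143·2.2563 + 0.0857·30.0000] = 4.5435; exercise value = 3.0000 ≤ continuation, so V_0 = 4.5435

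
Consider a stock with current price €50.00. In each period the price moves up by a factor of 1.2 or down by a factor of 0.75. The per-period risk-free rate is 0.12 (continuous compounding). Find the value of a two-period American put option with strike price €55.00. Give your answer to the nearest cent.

Risk-neutral probability p = (e^0.12 − 0.75)/(1.2 − 0.75) = 0.3775/0.4500 = 0.8389
Terminal stock prices: S_uu = 72, S_ud = 45, S_dd = 28.12
Terminal payoffs (K − S): max(-17, 0) = 0, max(10, 0) = 10, max(26.88, 0) = 26.88
Node u (S = 60): continuation = e^(−0.12)·[0.8389·0.0000 + 0.1611·10.0000] = 1.4290; exercise value = 0.0000 ≤ continuation, so V_u = 1.4290
Node d (S = 37.5): continuation = e^(−0.12)·[0.8389·10.0000 + 0.1611·26.8750] = 11.2806; exercise value = 17.5000 > continuation, so V_d = 17.5000 (exercise)
Node 0 (S = 50): continuation = e^(−0.12)·[0.8389·1.4290 + 0.1611·17.5000] = 3.5639; exercise value = 5.0000 > continuation, so V_0 = 5.0000 (exercise)

€5.00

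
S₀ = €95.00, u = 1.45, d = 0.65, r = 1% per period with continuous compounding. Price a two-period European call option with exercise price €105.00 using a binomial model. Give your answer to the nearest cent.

Risk-neutral probability p = (e^0.01 − 0.65)/(1.45 − 0.65) = 0.3601/0.8000 = 0.4501
Terminal stock prices: S_uu = 199.7, S_ud = 89.54, S_dd = 40.14
Terminal payoffs (S − K): max(94.74, 0) = 94.74, max(-15.46, 0) = 0, max(-64.86, 0) = 0
Node u (S = 137.8): V_u = e^(−0.01)·[0.4501·94.7375 + 0.5499·0.0000] = 42.2136
Node d (S = 61.75): V_d = e^(−0.01)·[0.4501·0.0000 + 0.5499·0.0000] = 0.0000
Node 0 (S = 95): V_0 = e^(−0.01)·[0.4501·42.2136 + 0.5499·0.0000] = 18.8097

€18.81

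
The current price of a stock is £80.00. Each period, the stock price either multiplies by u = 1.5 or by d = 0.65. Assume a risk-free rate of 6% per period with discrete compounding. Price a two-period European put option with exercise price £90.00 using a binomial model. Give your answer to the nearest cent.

Risk-neutral probability p = (1 + 0.06 − 0.65)/(1.5 − 0.65) = 0.4100/0.8500 = 0.4824
Terminal stock prices: S_uu = 180, S_ud = 78, S_dd = 33.8
Terminal payoffs (K − S): max(-90, 0) = 0, max(12, 0) = 12, max(56.2, 0) = 56.2
Node u (S = 120): V_u = 1/1.06·[0.4824·0.0000 + 0.5176·12.0000] = 5.8602
Node d (S = 52): V_d = 1/1.06·[0.4824·12.0000 + 0.5176·56.2000] = 32.9057
Node 0 (S = 80): V_0 = 1/1.06·[0.4824·5.8602 + 0.5176·32.9057] = 18.7360

£18.74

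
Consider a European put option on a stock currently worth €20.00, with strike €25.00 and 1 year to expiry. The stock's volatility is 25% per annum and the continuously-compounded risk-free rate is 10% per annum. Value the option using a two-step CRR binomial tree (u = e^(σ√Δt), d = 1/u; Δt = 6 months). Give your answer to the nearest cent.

CRR parameters: u = e^(σ√Δt) = e^(0.25·√0.5) = 1.1934, d = 1/u = 0.8380
Per-period rate: rΔt = 0.1·0.5 = 0.05, so R = e^0.05 = 1.0513
Risk-neutral probability p = (e^0.05 − 0.8380)/(1.1934 − 0.8380) = 0.2133/0.3554 = 0.6002
Terminal stock prices: S_uu = 28.48, S_ud = 20, S_dd = 14.04
Terminal payoffs (K − S): max(-3.482, 0) = 0, max(5, 0) = 5, max(10.96, 0) = 10.96
Node u (S = 23.87): V_u = e^(−0.05)·[0.6002·0.0000 + 0.3998·5.0000] = 1.9016
Node d (S = 16.76): V_d = e^(−0.05)·[0.6002·5.0000 + 0.3998·10.9562] = 7.0214
Node 0 (S = 20): V_0 = e^(−0.05)·[0.6002·1.9016 + 0.3998·7.0214] = 3.7560

€3.76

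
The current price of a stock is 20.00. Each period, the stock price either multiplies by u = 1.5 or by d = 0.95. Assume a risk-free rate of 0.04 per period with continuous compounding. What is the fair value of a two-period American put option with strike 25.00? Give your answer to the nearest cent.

Risk-neutral probability p = (e^0.04 − 0.95)/(1.5 − 0.95) = 0.0908/0.5500 = 0.1651
Terminal stock prices: S_uu = 45, S_ud = 28.5, S_dd = 18.05
Terminal payoffs (K − S): max(-20, 0) = 0, max(-3.5, 0) = 0, max(6.95, 0) = 6.95
Node u (S = 30): continuation = e^(−0.04)·[0.1651·0.0000 + 0.8349·0.0000] = 0.0000; exercise value = 0.0000 ≤ continuation, so V_u = 0.0000
Node d (S = 19): continuation = e^(−0.04)·[0.1651·0.0000 + 0.8349·6.9500] = 5.5750; exercise value = 6.0000 > continuation, so V_d = 6.0000 (exercise)
Node 0 (S = 20): continuation = e^(−0.04)·[0.1651·0.0000 + 0.8349·6.0000] = 4.8129; exercise value = 5.0000 > continuation, so V_0 = 5.0000 (exercise)

5.00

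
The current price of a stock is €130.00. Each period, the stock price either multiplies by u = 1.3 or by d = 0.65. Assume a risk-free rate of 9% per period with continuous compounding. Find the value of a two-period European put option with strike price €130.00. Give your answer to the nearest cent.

Risk-neutral probability p = (e^0.09 − 0.65)/(1.3 − 0.65) = 0.4442/0.6500 = 0.6833
Terminal stock prices: S_uu = 219.7, S_ud = 109.9, S_dd = 54.93
Terminal payoffs (K − S): max(-89.7, 0) = 0, max(20.15, 0) = 20.15, max(75.07, 0) = 75.07
Node u (S = 169): V_u = e^(−0.09)·[0.6833·0.0000 + 0.3167·20.1500] = 5.8314
Node d (S = 84.5): V_d = e^(−0.09)·[0.6833·20.1500 + 0.3167·75.0750] = 34.3111
Node 0 (S = 130): V_0 = e^(−0.09)·[0.6833·5.8314 + 0.3167·34.3111] = 13.5716

€13.57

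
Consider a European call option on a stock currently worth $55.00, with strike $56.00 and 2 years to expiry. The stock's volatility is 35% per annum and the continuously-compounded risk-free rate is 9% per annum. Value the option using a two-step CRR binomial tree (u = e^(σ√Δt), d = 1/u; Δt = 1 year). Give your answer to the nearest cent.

$13.60

CRR parameters: u = e^(σ√Δt) = e^(0.35·√1) = 1.4191, d = 1/u = 0.7047
Per-period rate: rΔt = 0.09·1 = 0.09, so R = e^0.09 = 1.0942
Risk-neutral probability p = (e^0.09 − 0.7047)/(1.4191 − 0.7047) = 0.3895/0.7144 = 0.5452
Terminal stock prices: S_uu = 110.8, S_ud = 55, S_dd = 27.31
Terminal payoffs (S − K): max(54.76, 0) = 54.76, max(-1, 0) = 0, max(-28.69, 0) = 0
Node u (S = 78.05): V_u = e^(−0.09)·[0.5452·54.7564 + 0.4548·0.0000] = 27.2842
Node d (S = 38.76): V_d = e^(−0.09)·[0.5452·0.0000 + 0.4548·0.0000] = 0.0000
Node 0 (S = 55): V_0 = e^(−0.09)·[0.5452·27.2842 + 0.4548·0.0000] = 13.5953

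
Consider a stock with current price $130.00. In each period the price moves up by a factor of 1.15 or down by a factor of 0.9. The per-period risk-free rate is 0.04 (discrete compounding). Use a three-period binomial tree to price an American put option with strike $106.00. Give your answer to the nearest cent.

Risk-neutral probability p = (1 + 0.04 − 0.9)/(1.15 − 0.9) = 0.1400/0.2500 = 0.5600
Terminal stock prices: S_uuu = 197.7, S_uud = 154.7, S_udd = 121.1, S_ddd = 94.77
Terminal payoffs (K − S): max(-91.71, 0) = 0, max(-48.73, 0) = 0, max(-15.1, 0) = 0, max(11.23, 0) = 11.23
Node uu (S = 171.9): continuation = 1/1.04·[0.5600·0.0000 + 0.4400·0.0000] = 0.0000; exercise value = 0.0000 ≤ continuation, so V_uu = 0.0000
Node ud (S = 134.6): continuation = 1/1.04·[0.5600·0.0000 + 0.4400·0.0000] = 0.0000; exercise value = 0.0000 ≤ continuation, so V_ud = 0.0000
Node dd (S = 105.3): continuation = 1/1.04·[0.5600·0.0000 + 0.4400·11.2300] = 4.7512; exercise value = 0.7000 ≤ continuation, so V_dd = 4.7512
Node u (S = 149.5): continuation = 1/1.04·[0.5600·0.0000 + 0.4400·0.0000] = 0.0000; exercise value = 0.0000 ≤ continuation, so V_u = 0.0000
Node d (S = 117): continuation = 1/1.04·[0.5600·0.0000 + 0.4400·4.7512] = 2.0101; exercise value = 0.0000 ≤ continuation, so V_d = 2.0101
Node 0 (S = 130): continuation = 1/1.04·[0.5600·0.0000 + 0.4400·2.0101] = 0.8504; exercise value = 0.0000 ≤ continuation, so V_0 = 0.8504

$0.85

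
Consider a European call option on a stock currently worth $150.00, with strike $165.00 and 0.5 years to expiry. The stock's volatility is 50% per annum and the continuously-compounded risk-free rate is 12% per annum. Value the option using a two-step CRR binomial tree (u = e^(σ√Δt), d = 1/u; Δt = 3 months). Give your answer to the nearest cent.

CRR parameters: u = e^(σ√Δt) = e^(0.5·√0.25) = 1.2840, d = 1/u = 0.7788
Per-period rate: rΔt = 0.12·0.25 = 0.03, so R = e^0.03 = 1.0305
Risk-neutral probability p = (e^0.03 − 0.7788)/(1.2840 − 0.7788) = 0.2517/0.5052 = 0.4981
Terminal stock prices: S_uu = 247.3, S_ud = 150, S_dd = 90.98
Terminal payoffs (S − K): max(82.31, 0) = 82.31, max(-15, 0) = 0, max(-74.02, 0) = 0
Node u (S = 192.6): V_u = e^(−0.03)·[0.4981·82.3082 + 0.5019·0.0000] = 39.7863
Node d (S = 116.8): V_d = e^(−0.03)·[0.4981·0.0000 + 0.5019·0.0000] = 0.0000
Node 0 (S = 150): V_0 = e^(−0.03)·[0.4981·39.7863 + 0.5019·0.0000] = 19.2319

$19.23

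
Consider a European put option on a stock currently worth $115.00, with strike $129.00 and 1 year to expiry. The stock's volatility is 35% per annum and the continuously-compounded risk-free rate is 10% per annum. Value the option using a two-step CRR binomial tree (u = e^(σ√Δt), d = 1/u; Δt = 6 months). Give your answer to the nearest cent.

$17.52

CRR parameters: u = e^(σ√Δt) = e^(0.35·√0.5) = 1.2808, d = 1/u = 0.7808
Per-period rate: rΔt = 0.1·0.5 = 0.05, so R = e^0.05 = 1.0513
Risk-neutral probability p = (e^0.05 − 0.7808)/(1.2808 − 0.7808) = 0.2705/0.5000 = 0.5410
Terminal stock prices: S_uu = 188.7, S_ud = 115, S_dd = 70.1
Terminal payoffs (K − S): max(-59.65, 0) = 0, max(14, 0) = 14, max(58.9, 0) = 58.9
Node u (S = 147.3): V_u = e^(−0.05)·[0.5410·0.0000 + 0.4590·14.0000] = 6.1129
Node d (S = 89.79): V_d = e^(−0.05)·[0.5410·14.0000 + 0.4590·58.8976] = 32.9212
Node 0 (S = 115): V_0 = e^(−0.05)·[0.5410·6.1129 + 0.4590·32.9212] = 17.5203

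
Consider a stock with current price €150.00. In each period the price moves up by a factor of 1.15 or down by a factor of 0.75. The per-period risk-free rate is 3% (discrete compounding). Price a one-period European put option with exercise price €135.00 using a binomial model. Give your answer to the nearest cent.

Risk-neutral probability p = (1 + 0.03 − 0.75)/(1.15 − 0.75) = 0.2800/0.4000 = 0.7000
Terminal stock prices: S_u = 172.5, S_d = 112.5
Terminal payoffs (K − S): max(-37.5, 0) = 0, max(22.5, 0) = 22.5
Node 0 (S = 150): V_0 = 1/1.03·[0.7000·0.0000 + 0.3000·22.5000] = 6.5534

€6.55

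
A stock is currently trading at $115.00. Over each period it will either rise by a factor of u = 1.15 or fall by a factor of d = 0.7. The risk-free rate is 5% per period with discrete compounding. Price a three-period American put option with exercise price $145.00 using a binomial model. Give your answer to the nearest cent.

Risk-neutral probability p = (1 + 0.05 − 0.7)/(1.15 − 0.7) = 0.3500/0.4500 = 0.7778
Terminal stock prices: S_uuu = 174.9, S_uud = 106.5, S_udd = 64.8, S_ddd = 39.44
Terminal payoffs (K − S): max(-29.9, 0) = 0, max(38.54, 0) = 38.54, max(80.2, 0) = 80.2, max(105.6, 0) = 105.6
Node uu (S = 152.1): continuation = 1/1.05·[0.7778·0.0000 + 0.2222·38.5388] = 8.1563; exercise value = 0.0000 ≤ continuation, so V_uu = 8.1563
Node ud (S = 92.57): continuation = 1/1.05·[0.7778·38.5388 + 0.2222·80.1975] = 45.5202; exercise value = 52.4250 > continuation, so V_ud = 52.4250 (exercise)
Node dd (S = 56.35): continuation = 1/1.05·[0.7778·80.1975 + 0.2222·105.5550] = 81.7452; exercise value = 88.6500 > continuation, so V_dd = 88.6500 (exercise)
Node u (S = 132.2): continuation = 1/1.05·[0.7778·8.1563 + 0.2222·52.4250] = 17.1370; exercise value = 12.7500 ≤ continuation, so V_u = 17.1370
Node d (S = 80.5): continuation = 1/1.05·[0.7778·52.4250 + 0.2222·88.6500] = 57.5952; exercise value = 64.5000 > continuation, so V_d = 64.5000 (exercise)
Node 0 (S = 115): continuation = 1/1.05·[0.7778·17.1370 + 0.2222·64.5000] = 26.3449; exercise value = 30.0000 > continuation, so V_0 = 30.0000 (exercise)

$30.00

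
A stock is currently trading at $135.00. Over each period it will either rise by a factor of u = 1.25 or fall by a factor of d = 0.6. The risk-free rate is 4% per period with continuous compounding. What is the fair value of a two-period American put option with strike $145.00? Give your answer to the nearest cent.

$28.60

Risk-neutral probability p = (e^0.04 − 0.6)/(1.25 − 0.6) = 0.4408/0.6500 = 0.6782
Terminal stock prices: S_uu = 210.9, S_ud = 101.2, S_dd = 48.6
Terminal payoffs (K − S): max(-65.94, 0) = 0, max(43.75, 0) = 43.75, max(96.4, 0) = 96.4
Node u (S = 168.8): continuation = e^(−0.04)·[0.6782·0.0000 + 0.3218·43.7500] = 13.5280; exercise value = 0.0000 ≤ continuation, so V_u = 13.5280
Node d (S = 81): continuation = e^(−0.04)·[0.6782·43.7500 + 0.3218·96.4000] = 58.3145; exercise value = 64.0000 > continuation, so V_d = 64.0000 (exercise)
Node 0 (S = 135): continuation = e^(−0.04)·[0.6782·13.5280 + 0.3218·64.0000] = 28.6040; exercise value = 10.0000 ≤ continuation, so V_0 = 28.6040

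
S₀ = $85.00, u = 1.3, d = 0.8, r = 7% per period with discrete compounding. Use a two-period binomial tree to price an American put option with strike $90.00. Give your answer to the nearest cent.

$9.81

Risk-neutral probability p = (1 + 0.07 − 0.8)/(1.3 − 0.8) = 0.2700/0.5000 = 0.5400
Terminal stock prices: S_uu = 143.7, S_ud = 88.4, S_dd = 54.4
Terminal payoffs (K − S): max(-53.65, 0) = 0, max(1.6, 0) = 1.6, max(35.6, 0) = 35.6
Node u (S = 110.5): continuation = 1/1.07·[0.5400·0.0000 + 0.4600·1.6000] = 0.6879; exercise value = 0.0000 ≤ continuation, so V_u = 0.6879
Node d (S = 68): continuation = 1/1.07·[0.5400·1.6000 + 0.4600·35.6000] = 16.1121; exercise value = 22.0000 > continuation, so V_d = 22.0000 (exercise)
Node 0 (S = 85): continuation = 1/1.07·[0.5400·0.6879 + 0.4600·22.0000] = 9.8051; exercise value = 5.0000 ≤ continuation, so V_0 = 9.8051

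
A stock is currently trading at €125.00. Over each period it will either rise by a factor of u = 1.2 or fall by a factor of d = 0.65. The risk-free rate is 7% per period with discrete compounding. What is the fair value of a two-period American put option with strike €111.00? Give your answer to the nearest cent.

€8.70

Risk-neutral probability p = (1 + 0.07 − 0.65)/(1.2 − 0.65) = 0.4200/0.5500 = 0.7636
Terminal stock prices: S_uu = 180, S_ud = 97.5, S_dd = 52.81
Terminal payoffs (K − S): max(-69, 0) = 0, max(13.5, 0) = 13.5, max(58.19, 0) = 58.19
Node u (S = 150): continuation = 1/1.07·[0.7636·0.0000 + 0.2364·13.5000] = 2.9822; exercise value = 0.0000 ≤ continuation, so V_u = 2.9822
Node d (S = 81.25): continuation = 1/1.07·[0.7636·13.5000 + 0.2364·58.1875] = 22.4883; exercise value = 29.7500 > continuation, so V_d = 29.7500 (exercise)
Node 0 (S = 125): continuation = 1/1.07·[0.7636·2.9822 + 0.2364·29.7500] = 8.7001; exercise value = 0.0000 ≤ continuation, so V_0 = 8.7001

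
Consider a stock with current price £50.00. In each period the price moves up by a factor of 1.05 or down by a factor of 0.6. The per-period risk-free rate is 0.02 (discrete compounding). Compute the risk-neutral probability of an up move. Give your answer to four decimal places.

Risk-neutral probability p = (1 + 0.02 − 0.6)/(1.05 − 0.6) = 0.4200/0.4500 = 0.9333

p = 0.9333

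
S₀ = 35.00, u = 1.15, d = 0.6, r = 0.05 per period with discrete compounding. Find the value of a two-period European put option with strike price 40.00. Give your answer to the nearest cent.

Risk-neutral probability p = (1 + 0.05 − 0.6)/(1.15 − 0.6) = 0.4500/0.5500 = 0.8182
Terminal stock prices: S_uu = 46.29, S_ud = 24.15, S_dd = 12.6
Terminal payoffs (K − S): max(-6.287, 0) = 0, max(15.85, 0) = 15.85, max(27.4, 0) = 27.4
Node u (S = 40.25): V_u = 1/1.05·[0.8182·0.0000 + 0.1818·15.8500] = 2.7446
Node d (S = 21): V_d = 1/1.05·[0.8182·15.8500 + 0.1818·27.4000] = 17.0952
Node 0 (S = 35): V_0 = 1/1.05·[0.8182·2.7446 + 0.1818·17.0952] = 5.0989

5.10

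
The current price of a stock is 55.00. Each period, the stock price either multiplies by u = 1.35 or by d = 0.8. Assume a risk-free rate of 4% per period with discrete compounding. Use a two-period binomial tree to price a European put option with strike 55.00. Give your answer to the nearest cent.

Risk-neutral probability p = (1 + 0.04 − 0.8)/(1.35 − 0.8) = 0.2400/0.5500 = 0.4364
Terminal stock prices: S_uu = 100.2, S_ud = 59.4, S_dd = 35.2
Terminal payoffs (K − S): max(-45.24, 0) = 0, max(-4.4, 0) = 0, max(19.8, 0) = 19.8
Node u (S = 74.25): V_u = 1/1.04·[0.4364·0.0000 + 0.5636·0.0000] = 0.0000
Node d (S = 44): V_d = 1/1.04·[0.4364·0.0000 + 0.5636·19.8000] = 10.7308
Node 0 (S = 55): V_0 = 1/1.04·[0.4364·0.0000 + 0.5636·10.7308] = 5.8156

5.82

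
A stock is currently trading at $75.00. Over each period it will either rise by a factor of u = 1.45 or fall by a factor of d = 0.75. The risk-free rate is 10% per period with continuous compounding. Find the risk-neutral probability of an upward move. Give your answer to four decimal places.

Risk-neutral probability p = (e^0.1 − 0.75)/(1.45 − 0.75) = 0.3552/0.7000 = 0.5074

p = 0.5074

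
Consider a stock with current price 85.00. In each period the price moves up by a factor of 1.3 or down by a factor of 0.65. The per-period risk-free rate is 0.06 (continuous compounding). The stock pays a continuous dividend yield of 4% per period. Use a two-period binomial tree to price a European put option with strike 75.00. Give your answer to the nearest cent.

Per-period risk-free factor R = e^0.06 = 1.0618; dividend-adjusted growth = e^(0.06−0.04) = 1.0202.
Risk-neutral probability p = (1.0202 − 0.65)/(1.3 − 0.65) = 0.3702/0.6500 = 0.5695
Terminal stock prices: S_uu = 143.7, S_ud = 71.83, S_dd = 35.91
Terminal payoffs (K − S): max(-68.65, 0) = 0, max(3.175, 0) = 3.175, max(39.09, 0) = 39.09
Node u (S = 110.5): V_u = e^(−0.06)·[0.5695·0.0000 + 0.4305·3.1750] = 1.2871
Node d (S = 55.25): V_d = e^(−0.06)·[0.5695·3.1750 + 0.4305·39.0875] = 17.5487
Node 0 (S = 85): V_0 = e^(−0.06)·[0.5695·1.2871 + 0.4305·17.5487] = 7.8045

7.80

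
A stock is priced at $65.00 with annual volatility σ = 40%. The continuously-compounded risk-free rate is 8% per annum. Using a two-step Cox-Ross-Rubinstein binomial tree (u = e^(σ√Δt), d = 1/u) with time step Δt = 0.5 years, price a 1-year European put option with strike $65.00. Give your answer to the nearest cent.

$6.46

CRR parameters: u = e^(σ√Δt) = e^(0.4·√0.5) = 1.3269, d = 1/u = 0.7536
Per-period rate: rΔt = 0.08·0.5 = 0.04, so R = e^0.04 = 1.0408
Risk-neutral probability p = (e^0.04 − 0.7536)/(1.3269 − 0.7536) = 0.2872/0.5733 = 0.5009
Terminal stock prices: S_uu = 114.4, S_ud = 65, S_dd = 36.92
Terminal payoffs (K − S): max(-49.44, 0) = 0, max(0, 0) = 0, max(28.08, 0) = 28.08
Node u (S = 86.25): V_u = e^(−0.04)·[0.5009·0.0000 + 0.4991·0.0000] = 0.0000
Node d (S = 48.99): V_d = e^(−0.04)·[0.5009·0.0000 + 0.4991·28.0819] = 13.4648
Node 0 (S = 65): V_0 = e^(−0.04)·[0.5009·0.0000 + 0.4991·13.4648] = 6.4562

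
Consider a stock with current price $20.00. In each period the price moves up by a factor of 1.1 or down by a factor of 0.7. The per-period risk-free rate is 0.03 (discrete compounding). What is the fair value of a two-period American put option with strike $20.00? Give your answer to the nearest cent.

$1.65

Risk-neutral probability p = (1 + 0.03 − 0.7)/(1.1 − 0.7) = 0.3300/0.4000 = 0.8250
Terminal stock prices: S_uu = 24.2, S_ud = 15.4, S_dd = 9.8
Terminal payoffs (K − S): max(-4.2, 0) = 0, max(4.6, 0) = 4.6, max(10.2, 0) = 10.2
Node u (S = 22): continuation = 1/1.03·[0.8250·0.0000 + 0.1750·4.6000] = 0.7816; exercise value = 0.0000 ≤ continuation, so V_u = 0.7816
Node d (S = 14): continuation = 1/1.03·[0.8250·4.6000 + 0.1750·10.2000] = 5.4175; exercise value = 6.0000 > continuation, so V_d = 6.0000 (exercise)
Node 0 (S = 20): continuation = 1/1.03·[0.8250·0.7816 + 0.1750·6.0000] = 1.6454; exercise value = 0.0000 ≤ continuation, so V_0 = 1.6454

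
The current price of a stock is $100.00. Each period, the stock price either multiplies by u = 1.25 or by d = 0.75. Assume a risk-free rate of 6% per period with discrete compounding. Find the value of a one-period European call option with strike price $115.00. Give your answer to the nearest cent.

$5.85

Risk-neutral probability p = (1 + 0.06 − 0.75)/(1.25 − 0.75) = 0.3100/0.5000 = 0.6200
Terminal stock prices: S_u = 125, S_d = 75
Terminal payoffs (S − K): max(10, 0) = 10, max(-40, 0) = 0
Node 0 (S = 100): V_0 = 1/1.06·[0.6200·10.0000 + 0.3800·0.0000] = 5.8491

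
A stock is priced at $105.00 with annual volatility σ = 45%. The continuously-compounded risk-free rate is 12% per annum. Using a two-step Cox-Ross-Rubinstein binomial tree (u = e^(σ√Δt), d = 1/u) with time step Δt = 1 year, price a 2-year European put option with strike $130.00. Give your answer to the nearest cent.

$25.21

CRR parameters: u = e^(σ√Δt) = e^(0.45·√1) = 1.5683, d = 1/u = 0.6376
Per-period rate: rΔt = 0.12·1 = 0.12, so R = e^0.12 = 1.1275
Risk-neutral probability p = (e^0.12 − 0.6376)/(1.5683 − 0.6376) = 0.4899/0.9307 = 0.5264
Terminal stock prices: S_uu = 258.3, S_ud = 105, S_dd = 42.69
Terminal payoffs (K − S): max(-128.3, 0) = 0, max(25, 0) = 25, max(87.31, 0) = 87.31
Node u (S = 164.7): V_u = e^(−0.12)·[0.5264·0.0000 + 0.4736·25.0000] = 10.5022
Node d (S = 66.95): V_d = e^(−0.12)·[0.5264·25.0000 + 0.4736·87.3102] = 48.3487
Node 0 (S = 105): V_0 = e^(−0.12)·[0.5264·10.5022 + 0.4736·48.3487] = 25.2134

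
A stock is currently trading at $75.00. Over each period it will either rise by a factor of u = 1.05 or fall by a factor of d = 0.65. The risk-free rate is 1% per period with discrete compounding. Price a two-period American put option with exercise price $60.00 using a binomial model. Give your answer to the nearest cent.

Risk-neutral probability p = (1 + 0.01 − 0.65)/(1.05 − 0.65) = 0.3600/0.4000 = 0.9000
Terminal stock prices: S_uu = 82.69, S_ud = 51.19, S_dd = 31.69
Terminal payoffs (K − S): max(-22.69, 0) = 0, max(8.812, 0) = 8.812, max(28.31, 0) = 28.31
Node u (S = 78.75): continuation = 1/1.01·[0.9000·0.0000 + 0.1000·8.8125] = 0.8725; exercise value = 0.0000 ≤ continuation, so V_u = 0.8725
Node d (S = 48.75): continuation = 1/1.01·[0.9000·8.8125 + 0.1000·28.3125] = 10.6559; exercise value = 11.2500 > continuation, so V_d = 11.2500 (exercise)
Node 0 (S = 75): continuation = 1/1.01·[0.9000·0.8725 + 0.1000·11.2500] = 1.8914; exercise value = 0.0000 ≤ continuation, so V_0 = 1.8914

$1.89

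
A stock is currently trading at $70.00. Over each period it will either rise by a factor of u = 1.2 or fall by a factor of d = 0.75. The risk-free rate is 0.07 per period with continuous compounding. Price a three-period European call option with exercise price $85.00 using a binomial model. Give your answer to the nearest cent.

Risk-neutral probability p = (e^0.07 − 0.75)/(1.2 − 0.75) = 0.3225/0.4500 = 0.7167
Terminal stock prices: S_uuu = 121, S_uud = 75.6, S_udd = 47.25, S_ddd = 29.53
Terminal payoffs (S − K): max(35.96, 0) = 35.96, max(-9.4, 0) = 0, max(-37.75, 0) = 0, max(-55.47, 0) = 0
Node uu (S = 100.8): V_uu = e^(−0.07)·[0.7167·35.9600 + 0.2833·0.0000] = 24.0296
Node ud (S = 63): V_ud = e^(−0.07)·[0.7167·0.0000 + 0.2833·0.0000] = 0.0000
Node dd (S = 39.38): V_dd = e^(−0.07)·[0.7167·0.0000 + 0.2833·0.0000] = 0.0000
Node u (S = 84): V_u = e^(−0.07)·[0.7167·24.0296 + 0.2833·0.0000] = 16.0574
Node d (S = 52.5): V_d = e^(−0.07)·[0.7167·0.0000 + 0.2833·0.0000] = 0.0000
Node 0 (S = 70): V_0 = e^(−0.07)·[0.7167·16.0574 + 0.2833·0.0000] = 10.7301

$10.73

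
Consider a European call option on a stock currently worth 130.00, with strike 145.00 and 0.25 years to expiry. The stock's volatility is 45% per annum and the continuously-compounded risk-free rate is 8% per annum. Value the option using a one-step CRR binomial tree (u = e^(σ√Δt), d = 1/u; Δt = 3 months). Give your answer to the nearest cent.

8.52

CRR parameters: u = e^(σ√Δt) = e^(0.45·√0.25) = 1.2523, d = 1/u = 0.7985
Per-period rate: rΔt = 0.08·0.25 = 0.02, so R = e^0.02 = 1.0202
Risk-neutral probability p = (e^0.02 − 0.7985)/(1.2523 − 0.7985) = 0.2217/0.4538 = 0.4885
Terminal stock prices: S_u = 162.8, S_d = 103.8
Terminal payoffs (S − K): max(17.8, 0) = 17.8, max(-41.19, 0) = 0
Node 0 (S = 130): V_0 = e^(−0.02)·[0.4885·17.8020 + 0.5115·0.0000] = 8.5241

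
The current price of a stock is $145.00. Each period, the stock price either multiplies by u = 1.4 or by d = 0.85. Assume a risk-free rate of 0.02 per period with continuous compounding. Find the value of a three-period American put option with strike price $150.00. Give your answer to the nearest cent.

Risk-neutral probability p = (e^0.02 − 0.85)/(1.4 − 0.85) = 0.1702/0.5500 = 0.3095
Terminal stock prices: S_uuu = 397.9, S_uud = 241.6, S_udd = 146.7, S_ddd = 89.05
Terminal payoffs (K − S): max(-247.9, 0) = 0, max(-91.57, 0) = 0, max(3.333, 0) = 3.333, max(60.95, 0) = 60.95
Node uu (S = 284.2): continuation = e^(−0.02)·[0.3095·0.0000 + 0.6905·0.0000] = 0.0000; exercise value = 0.0000 ≤ continuation, so V_uu = 0.0000
Node ud (S = 172.5): continuation = e^(−0.02)·[0.3095·0.0000 + 0.6905·3.3325] = 2.2557; exercise value = 0.0000 ≤ continuation, so V_ud = 2.2557
Node dd (S = 104.8): continuation = e^(−0.02)·[0.3095·3.3325 + 0.6905·60.9519] = 42.2673; exercise value = 45.2375 > continuation, so V_dd = 45.2375 (exercise)
Node u (S = 203): continuation = e^(−0.02)·[0.3095·0.0000 + 0.6905·2.2557] = 1.5268; exercise value = 0.0000 ≤ continuation, so V_u = 1.5268
Node d (S = 123.2): continuation = e^(−0.02)·[0.3095·2.2557 + 0.6905·45.2375] = 31.3041; exercise value = 26.7500 ≤ continuation, so V_d = 31.3041
Node 0 (S = 145): continuation = e^(−0.02)·[0.3095·1.5268 + 0.6905·31.3041] = 21.6519; exercise value = 5.0000 ≤ continuation, so V_0 = 21.6519

$21.65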